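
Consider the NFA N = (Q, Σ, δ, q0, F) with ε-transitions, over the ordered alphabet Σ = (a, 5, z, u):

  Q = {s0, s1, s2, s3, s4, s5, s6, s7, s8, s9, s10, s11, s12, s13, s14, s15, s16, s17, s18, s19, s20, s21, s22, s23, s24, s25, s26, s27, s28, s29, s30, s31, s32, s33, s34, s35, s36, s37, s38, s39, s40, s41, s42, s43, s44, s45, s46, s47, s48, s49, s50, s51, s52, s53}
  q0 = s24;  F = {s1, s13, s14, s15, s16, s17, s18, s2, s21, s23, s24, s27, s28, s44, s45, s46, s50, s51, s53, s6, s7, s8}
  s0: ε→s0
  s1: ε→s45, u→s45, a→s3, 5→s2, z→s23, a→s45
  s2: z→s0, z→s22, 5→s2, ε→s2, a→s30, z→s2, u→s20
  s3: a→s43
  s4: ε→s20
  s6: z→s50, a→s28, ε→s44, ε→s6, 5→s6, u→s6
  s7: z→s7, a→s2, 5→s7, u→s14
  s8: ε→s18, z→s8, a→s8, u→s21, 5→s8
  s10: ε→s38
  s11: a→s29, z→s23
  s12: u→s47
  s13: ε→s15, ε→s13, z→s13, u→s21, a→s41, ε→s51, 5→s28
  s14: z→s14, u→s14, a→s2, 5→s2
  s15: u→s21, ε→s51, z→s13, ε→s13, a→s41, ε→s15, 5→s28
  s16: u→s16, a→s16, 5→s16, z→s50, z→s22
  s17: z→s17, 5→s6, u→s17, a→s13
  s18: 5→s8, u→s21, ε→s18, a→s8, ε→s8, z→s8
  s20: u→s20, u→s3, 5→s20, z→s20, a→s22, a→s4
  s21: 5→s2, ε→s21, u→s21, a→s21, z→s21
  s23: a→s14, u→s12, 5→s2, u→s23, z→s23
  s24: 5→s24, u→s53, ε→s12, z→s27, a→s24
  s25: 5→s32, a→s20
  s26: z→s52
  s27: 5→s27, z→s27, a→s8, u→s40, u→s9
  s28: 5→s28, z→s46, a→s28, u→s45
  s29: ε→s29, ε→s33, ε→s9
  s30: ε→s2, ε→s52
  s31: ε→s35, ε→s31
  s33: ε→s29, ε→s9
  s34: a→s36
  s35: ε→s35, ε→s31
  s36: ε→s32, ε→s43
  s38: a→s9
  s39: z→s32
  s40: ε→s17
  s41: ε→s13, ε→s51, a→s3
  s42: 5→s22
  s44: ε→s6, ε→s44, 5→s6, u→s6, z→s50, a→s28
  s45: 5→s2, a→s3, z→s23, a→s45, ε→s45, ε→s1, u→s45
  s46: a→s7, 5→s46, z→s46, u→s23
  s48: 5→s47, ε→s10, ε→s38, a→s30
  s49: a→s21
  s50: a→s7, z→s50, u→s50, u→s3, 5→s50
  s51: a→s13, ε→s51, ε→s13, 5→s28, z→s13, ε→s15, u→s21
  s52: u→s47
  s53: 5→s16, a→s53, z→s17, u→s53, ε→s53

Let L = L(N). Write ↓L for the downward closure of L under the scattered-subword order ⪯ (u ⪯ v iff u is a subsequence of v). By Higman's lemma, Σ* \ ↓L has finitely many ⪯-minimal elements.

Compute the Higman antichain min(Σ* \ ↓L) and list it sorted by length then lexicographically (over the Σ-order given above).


|Q|=54, |F|=22, |δ|=162 (44 ε).
min D↑ (18 st, q0=0, F={13}): 0:a→0,5→0,z→1,u→2 1:a→3,5→1,z→1,u→4 2:a→2,5→5,z→4,u→2 3:a→3,5→3,z→3,u→6 4:a→7,5→8,z→4,u→4 5:a→5,5→5,z→9,u→5 6:a→6,5→10,z→6,u→6 7:a→7,5→11,z→7,u→6 8:a→11,5→8,z→9,u→8 9:a→12,5→9,z→9,u→9 10:a→10,5→10,z→10,u→13 11:a→11,5→11,z→14,u→15 12:a→10,5→12,z→12,u→16 13:a→13,5→13,z→13,u→13 14:a→12,5→14,z→14,u→17 15:a→15,5→10,z→17,u→15 16:a→10,5→10,z→16,u→16 17:a→16,5→10,z→17,u→17 [Hopcroft].
'zau5u': run [35, 32, 25, 16, 10, 6] end={s20,s22,s3,s4,s43,s47} — reject; 5/5 deletions ∈↓L.
'u5zaau': run [35, 31, 22, 16, 12, 10, 6] end={s20,s22,s3,s4,s43,s47} — reject; 6/6 deletions ∈↓L.
2 minimals (antichain).

min(Σ*\↓L) = [zau5u, u5zaau].


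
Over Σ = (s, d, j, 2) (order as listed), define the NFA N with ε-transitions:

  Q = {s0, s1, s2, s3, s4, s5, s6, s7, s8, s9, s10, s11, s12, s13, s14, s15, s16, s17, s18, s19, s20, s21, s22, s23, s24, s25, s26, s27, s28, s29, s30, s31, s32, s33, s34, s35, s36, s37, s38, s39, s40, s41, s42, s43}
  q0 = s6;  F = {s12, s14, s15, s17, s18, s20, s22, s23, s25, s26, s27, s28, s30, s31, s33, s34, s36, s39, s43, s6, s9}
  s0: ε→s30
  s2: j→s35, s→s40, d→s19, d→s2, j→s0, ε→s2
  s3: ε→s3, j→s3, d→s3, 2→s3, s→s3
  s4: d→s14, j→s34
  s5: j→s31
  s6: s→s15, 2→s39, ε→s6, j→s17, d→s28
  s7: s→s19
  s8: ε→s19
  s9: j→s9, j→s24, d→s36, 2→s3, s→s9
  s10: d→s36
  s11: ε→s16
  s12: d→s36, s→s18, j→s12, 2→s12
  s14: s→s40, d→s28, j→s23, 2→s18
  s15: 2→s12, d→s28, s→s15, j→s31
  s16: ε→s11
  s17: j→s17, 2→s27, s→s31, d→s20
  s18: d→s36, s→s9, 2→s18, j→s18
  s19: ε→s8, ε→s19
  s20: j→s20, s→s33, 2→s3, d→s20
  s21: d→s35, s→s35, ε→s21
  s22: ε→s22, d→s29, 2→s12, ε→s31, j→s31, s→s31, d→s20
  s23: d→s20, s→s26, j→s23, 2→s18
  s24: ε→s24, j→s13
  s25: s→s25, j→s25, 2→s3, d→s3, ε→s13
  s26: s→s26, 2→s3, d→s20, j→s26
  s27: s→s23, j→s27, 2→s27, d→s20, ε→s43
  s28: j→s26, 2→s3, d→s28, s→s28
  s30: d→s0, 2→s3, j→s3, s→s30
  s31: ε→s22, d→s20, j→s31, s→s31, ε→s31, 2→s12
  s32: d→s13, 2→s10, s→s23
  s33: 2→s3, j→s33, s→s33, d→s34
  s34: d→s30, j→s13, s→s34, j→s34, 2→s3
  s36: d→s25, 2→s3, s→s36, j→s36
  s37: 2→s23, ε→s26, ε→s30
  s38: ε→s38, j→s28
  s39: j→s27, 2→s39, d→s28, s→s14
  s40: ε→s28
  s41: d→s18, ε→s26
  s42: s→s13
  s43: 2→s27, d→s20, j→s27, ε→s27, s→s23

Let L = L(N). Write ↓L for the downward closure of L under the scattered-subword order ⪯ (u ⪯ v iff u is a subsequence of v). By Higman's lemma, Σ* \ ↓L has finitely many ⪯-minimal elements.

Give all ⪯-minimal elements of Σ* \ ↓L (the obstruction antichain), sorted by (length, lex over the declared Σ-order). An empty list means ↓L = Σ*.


|Q|=44, |F|=21, |δ|=134 (23 ε).
min D↑ (20 st, q0=0, F={8}): 0:s→1,d→2,j→3,2→4 1:s→1,d→2,j→5,2→6 2:s→2,d→2,j→7,2→8 3:s→5,d→9,j→3,2→10 4:s→11,d→2,j→10,2→4 5:s→5,d→9,j→5,2→6 6:s→12,d→13,j→6,2→6 7:s→7,d→9,j→7,2→8 8:s→8,d→8,j→8,2→8 9:s→14,d→9,j→9,2→8 10:s→15,d→9,j→10,2→10 11:s→2,d→2,j→15,2→12 12:s→16,d→13,j→12,2→12 13:s→13,d→17,j→13,2→8 14:s→14,d→18,j→14,2→8 15:s→7,d→9,j→15,2→12 16:s→16,d→13,j→16,2→8 17:s→17,d→8,j→17,2→8 18:s→18,d→19,j→18,2→8 19:s→19,d→19,j→8,2→8 (ε-aug+det+¬).
'd2': |S_i|=[27, 12, 1] end={s3} ∉↓L; 2/2 del acc.
'2ss2': N↓-sim [27, 21, 17, 14, 1] end={s3} rej; 4/4 deletions ∈↓L.
's2ddd': run [27, 22, 8, 4, 3, 1] end={s3} rej; 5/5 single-dels accept.
'jdsddj': |S_i|=[27, 21, 10, 8, 6, 3, 1] end={s3} rej; 6/6 single-dels accept.
4 minimals (antichain).

A = [d2, 2ss2, s2ddd, jdsddj].


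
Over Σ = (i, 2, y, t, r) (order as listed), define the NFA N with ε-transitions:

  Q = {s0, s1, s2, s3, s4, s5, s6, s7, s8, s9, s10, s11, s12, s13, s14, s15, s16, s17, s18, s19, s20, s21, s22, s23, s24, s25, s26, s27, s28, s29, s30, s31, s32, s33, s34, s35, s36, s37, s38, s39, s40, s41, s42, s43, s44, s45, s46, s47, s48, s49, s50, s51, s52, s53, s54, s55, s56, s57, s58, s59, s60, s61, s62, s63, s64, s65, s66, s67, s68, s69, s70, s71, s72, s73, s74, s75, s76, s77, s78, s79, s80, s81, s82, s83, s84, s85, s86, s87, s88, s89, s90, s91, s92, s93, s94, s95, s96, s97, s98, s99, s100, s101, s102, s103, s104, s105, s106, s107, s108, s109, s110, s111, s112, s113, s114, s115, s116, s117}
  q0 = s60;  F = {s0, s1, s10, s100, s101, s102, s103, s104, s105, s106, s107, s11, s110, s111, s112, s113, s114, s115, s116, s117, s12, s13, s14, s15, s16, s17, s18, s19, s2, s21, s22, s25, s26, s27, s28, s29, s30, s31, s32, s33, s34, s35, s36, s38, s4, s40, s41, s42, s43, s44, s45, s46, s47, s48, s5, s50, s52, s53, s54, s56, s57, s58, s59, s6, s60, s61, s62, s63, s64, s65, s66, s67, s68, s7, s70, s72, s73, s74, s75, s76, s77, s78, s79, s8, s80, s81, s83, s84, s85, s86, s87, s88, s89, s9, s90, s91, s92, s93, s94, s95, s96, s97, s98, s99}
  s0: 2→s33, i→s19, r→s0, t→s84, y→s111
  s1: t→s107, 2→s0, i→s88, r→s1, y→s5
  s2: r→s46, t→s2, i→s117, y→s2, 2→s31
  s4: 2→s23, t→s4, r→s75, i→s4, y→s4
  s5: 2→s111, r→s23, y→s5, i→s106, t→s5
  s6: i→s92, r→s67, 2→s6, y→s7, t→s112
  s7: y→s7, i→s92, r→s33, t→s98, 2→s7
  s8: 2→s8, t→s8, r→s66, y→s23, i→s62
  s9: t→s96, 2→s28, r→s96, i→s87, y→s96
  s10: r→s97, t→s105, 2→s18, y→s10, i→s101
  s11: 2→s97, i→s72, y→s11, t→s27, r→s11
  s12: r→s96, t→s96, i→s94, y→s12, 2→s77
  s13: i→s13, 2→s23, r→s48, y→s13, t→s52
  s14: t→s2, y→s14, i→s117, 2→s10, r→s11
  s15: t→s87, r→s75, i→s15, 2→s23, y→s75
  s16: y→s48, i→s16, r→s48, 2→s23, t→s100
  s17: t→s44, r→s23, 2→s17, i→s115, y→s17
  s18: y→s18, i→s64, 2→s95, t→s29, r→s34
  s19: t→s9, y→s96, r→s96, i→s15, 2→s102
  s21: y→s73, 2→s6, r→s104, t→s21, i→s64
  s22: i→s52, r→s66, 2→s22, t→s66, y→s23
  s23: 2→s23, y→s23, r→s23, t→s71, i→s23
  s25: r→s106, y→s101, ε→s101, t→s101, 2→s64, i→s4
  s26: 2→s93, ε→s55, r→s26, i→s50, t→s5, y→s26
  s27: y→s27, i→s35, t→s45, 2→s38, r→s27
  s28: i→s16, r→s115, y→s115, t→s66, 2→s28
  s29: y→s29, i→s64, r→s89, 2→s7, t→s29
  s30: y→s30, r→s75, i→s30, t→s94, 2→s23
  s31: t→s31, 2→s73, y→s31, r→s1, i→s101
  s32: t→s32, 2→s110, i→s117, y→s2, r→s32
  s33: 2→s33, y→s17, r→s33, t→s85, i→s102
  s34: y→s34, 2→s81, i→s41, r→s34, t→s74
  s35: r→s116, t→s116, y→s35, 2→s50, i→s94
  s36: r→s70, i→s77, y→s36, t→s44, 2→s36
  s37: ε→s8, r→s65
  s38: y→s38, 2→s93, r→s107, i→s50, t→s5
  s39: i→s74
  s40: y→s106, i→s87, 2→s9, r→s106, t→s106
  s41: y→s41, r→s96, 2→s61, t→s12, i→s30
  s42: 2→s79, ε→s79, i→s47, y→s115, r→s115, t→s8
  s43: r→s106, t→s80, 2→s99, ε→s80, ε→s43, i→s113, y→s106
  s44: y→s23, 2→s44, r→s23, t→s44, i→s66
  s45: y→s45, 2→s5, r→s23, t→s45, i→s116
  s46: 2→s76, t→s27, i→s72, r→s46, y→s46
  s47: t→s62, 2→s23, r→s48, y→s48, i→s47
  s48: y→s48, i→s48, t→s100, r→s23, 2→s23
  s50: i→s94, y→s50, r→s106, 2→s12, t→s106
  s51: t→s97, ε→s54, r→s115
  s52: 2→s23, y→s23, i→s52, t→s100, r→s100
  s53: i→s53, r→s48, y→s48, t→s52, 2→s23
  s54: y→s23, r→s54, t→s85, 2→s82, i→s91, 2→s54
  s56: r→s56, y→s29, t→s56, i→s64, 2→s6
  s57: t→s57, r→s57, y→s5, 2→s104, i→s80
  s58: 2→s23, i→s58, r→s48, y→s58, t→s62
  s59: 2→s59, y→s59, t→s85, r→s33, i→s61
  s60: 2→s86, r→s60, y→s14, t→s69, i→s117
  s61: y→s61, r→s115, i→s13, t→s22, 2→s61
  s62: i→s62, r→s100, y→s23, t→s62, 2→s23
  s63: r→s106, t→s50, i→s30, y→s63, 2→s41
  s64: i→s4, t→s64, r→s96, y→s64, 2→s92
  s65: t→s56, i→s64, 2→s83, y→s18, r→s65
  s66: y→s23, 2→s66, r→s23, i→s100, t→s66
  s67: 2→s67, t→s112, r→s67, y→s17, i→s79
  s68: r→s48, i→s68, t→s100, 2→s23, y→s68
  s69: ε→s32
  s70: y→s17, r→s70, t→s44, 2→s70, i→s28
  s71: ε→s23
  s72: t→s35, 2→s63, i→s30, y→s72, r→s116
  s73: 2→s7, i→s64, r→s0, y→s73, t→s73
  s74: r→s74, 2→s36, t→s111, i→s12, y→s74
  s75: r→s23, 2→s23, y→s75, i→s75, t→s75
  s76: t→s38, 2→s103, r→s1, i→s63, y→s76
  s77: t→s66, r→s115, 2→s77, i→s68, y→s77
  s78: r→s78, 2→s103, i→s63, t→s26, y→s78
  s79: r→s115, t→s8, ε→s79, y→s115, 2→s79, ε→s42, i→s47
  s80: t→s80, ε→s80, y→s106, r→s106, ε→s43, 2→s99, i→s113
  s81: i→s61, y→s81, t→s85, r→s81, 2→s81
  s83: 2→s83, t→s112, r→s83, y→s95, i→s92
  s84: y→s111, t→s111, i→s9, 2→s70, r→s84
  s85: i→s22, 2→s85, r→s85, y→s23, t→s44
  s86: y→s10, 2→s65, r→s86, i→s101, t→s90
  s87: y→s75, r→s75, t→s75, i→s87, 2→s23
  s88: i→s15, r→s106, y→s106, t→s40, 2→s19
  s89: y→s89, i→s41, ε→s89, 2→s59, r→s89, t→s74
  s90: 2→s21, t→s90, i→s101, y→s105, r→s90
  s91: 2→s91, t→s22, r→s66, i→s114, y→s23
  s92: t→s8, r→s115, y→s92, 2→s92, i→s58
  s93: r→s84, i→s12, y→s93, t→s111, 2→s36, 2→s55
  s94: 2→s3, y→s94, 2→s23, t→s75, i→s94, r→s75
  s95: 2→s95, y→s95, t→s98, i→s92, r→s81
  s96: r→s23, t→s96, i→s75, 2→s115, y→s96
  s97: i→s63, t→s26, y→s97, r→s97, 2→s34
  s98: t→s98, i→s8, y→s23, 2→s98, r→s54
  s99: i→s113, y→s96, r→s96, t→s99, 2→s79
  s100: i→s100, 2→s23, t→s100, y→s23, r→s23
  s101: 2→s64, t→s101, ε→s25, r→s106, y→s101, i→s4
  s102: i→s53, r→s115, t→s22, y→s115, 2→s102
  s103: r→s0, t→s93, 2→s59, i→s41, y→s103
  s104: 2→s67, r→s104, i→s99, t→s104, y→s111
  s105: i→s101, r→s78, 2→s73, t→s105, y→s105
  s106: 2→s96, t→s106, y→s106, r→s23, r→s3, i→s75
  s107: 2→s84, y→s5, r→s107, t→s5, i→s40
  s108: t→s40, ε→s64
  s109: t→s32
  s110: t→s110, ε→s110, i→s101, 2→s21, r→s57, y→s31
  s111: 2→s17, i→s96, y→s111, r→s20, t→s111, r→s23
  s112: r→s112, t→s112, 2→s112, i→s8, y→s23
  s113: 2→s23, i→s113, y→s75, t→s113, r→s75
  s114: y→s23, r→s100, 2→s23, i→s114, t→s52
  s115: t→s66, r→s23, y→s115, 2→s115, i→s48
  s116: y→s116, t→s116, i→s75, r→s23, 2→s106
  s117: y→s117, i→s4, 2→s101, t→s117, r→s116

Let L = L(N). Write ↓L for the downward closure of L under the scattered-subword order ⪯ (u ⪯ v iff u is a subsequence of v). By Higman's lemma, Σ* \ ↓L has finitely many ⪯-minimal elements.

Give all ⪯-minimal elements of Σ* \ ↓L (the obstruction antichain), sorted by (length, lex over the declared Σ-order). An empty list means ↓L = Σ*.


|Q|=118, |F|=104, |δ|=553 (17 ε).
min D↑ (102 st, q0=0, F={14}): 0:i→1,2→2,y→3,t→4,r→0 1:i→5,2→6,y→1,t→1,r→7 2:i→6,2→8,y→9,t→10,r→2 3:i→1,2→9,y→3,t→11,r→12 4:i→1,2→13,y→11,t→4,r→4 5:i→5,2→14,y→5,t→5,r→15 6:i→5,2→16,y→6,t→6,r→17 7:i→15,2→17,y→7,t→7,r→14 8:i→16,2→18,y→19,t→20,r→8 9:i→6,2→19,y→9,t→21,r→22 10:i→6,2→23,y→21,t→10,r→10 11:i→1,2→24,y→11,t→11,r→25 12:i→26,2→22,y→12,t→27,r→12 13:i→6,2→23,y→24,t→13,r→28 14:i→14,2→14,y→14,t→14,r→14 15:i→15,2→14,y→15,t→15,r→14 16:i→5,2→29,y→16,t→16,r→30 17:i→15,2→30,y→17,t→17,r→14 18:i→29,2→18,y→31,t→32,r→18 19:i→16,2→31,y→19,t→33,r→34 20:i→16,2→35,y→33,t→20,r→20 21:i→6,2→36,y→21,t→21,r→37 22:i→38,2→34,y→22,t→39,r→22 23:i→16,2→35,y→36,t→23,r→40 24:i→6,2→36,y→24,t→24,r→41 25:i→26,2→42,y→25,t→27,r→25 26:i→43,2→38,y→26,t→44,r→7 27:i→44,2→45,y→27,t→46,r→27 28:i→47,2→40,y→48,t→28,r→28 29:i→49,2→29,y→29,t→50,r→51 30:i→15,2→51,y→30,t→30,r→14 31:i→29,2→31,y→31,t→52,r→53 32:i→50,2→32,y→14,t→32,r→32 33:i→16,2→54,y→33,t→33,r→55 34:i→56,2→53,y→34,t→57,r→34 35:i→29,2→35,y→54,t→32,r→58 36:i→16,2→54,y→36,t→36,r→59 37:i→38,2→60,y→37,t→39,r→37 38:i→43,2→56,y→38,t→61,r→17 39:i→61,2→62,y→39,t→48,r→39 40:i→63,2→58,y→64,t→40,r→40 41:i→65,2→59,y→48,t→66,r→41 42:i→38,2→60,y→42,t→45,r→41 43:i→43,2→14,y→43,t→67,r→15 44:i→67,2→61,y→44,t→7,r→7 45:i→61,2→62,y→45,t→48,r→66 46:i→7,2→48,y→46,t→46,r→14 47:i→68,2→63,y→17,t→47,r→17 48:i→17,2→64,y→48,t→48,r→14 49:i→49,2→14,y→49,t→69,r→70 50:i→69,2→50,y→14,t→50,r→71 51:i→70,2→51,y→51,t→71,r→14 52:i→50,2→52,y→14,t→52,r→72 53:i→73,2→53,y→53,t→74,r→53 54:i→29,2→54,y→54,t→52,r→75 55:i→56,2→76,y→55,t→57,r→55 56:i→43,2→73,y→56,t→77,r→30 57:i→77,2→78,y→57,t→64,r→57 58:i→79,2→58,y→80,t→32,r→58 59:i→81,2→75,y→64,t→82,r→59 60:i→56,2→76,y→60,t→62,r→59 61:i→67,2→77,y→61,t→17,r→17 62:i→77,2→78,y→62,t→64,r→82 63:i→68,2→79,y→30,t→63,r→30 64:i→30,2→80,y→64,t→64,r→14 65:i→83,2→81,y→17,t→84,r→17 66:i→84,2→82,y→48,t→48,r→66 67:i→67,2→14,y→67,t→15,r→15 68:i→68,2→14,y→15,t→68,r→15 69:i→69,2→14,y→14,t→69,r→85 70:i→70,2→14,y→70,t→85,r→14 71:i→85,2→71,y→14,t→71,r→14 72:i→86,2→72,y→14,t→74,r→72 73:i→87,2→73,y→73,t→88,r→51 74:i→88,2→74,y→14,t→89,r→74 75:i→90,2→75,y→80,t→74,r→75 76:i→73,2→76,y→76,t→74,r→75 77:i→67,2→91,y→77,t→30,r→30 78:i→91,2→78,y→78,t→89,r→92 79:i→93,2→79,y→51,t→50,r→51 80:i→51,2→80,y→80,t→89,r→14 81:i→83,2→90,y→30,t→94,r→30 82:i→94,2→92,y→64,t→64,r→82 83:i→83,2→14,y→15,t→95,r→15 84:i→95,2→94,y→17,t→17,r→17 85:i→85,2→14,y→14,t→85,r→14 86:i→96,2→86,y→14,t→88,r→71 87:i→87,2→14,y→87,t→97,r→70 88:i→97,2→88,y→14,t→71,r→71 89:i→71,2→89,y→14,t→89,r→14 90:i→98,2→90,y→51,t→88,r→51 91:i→99,2→91,y→91,t→71,r→51 92:i→100,2→92,y→80,t→89,r→92 93:i→93,2→14,y→70,t→69,r→70 94:i→95,2→100,y→30,t→30,r→30 95:i→95,2→14,y→15,t→15,r→15 96:i→96,2→14,y→14,t→97,r→85 97:i→97,2→14,y→14,t→85,r→85 98:i→98,2→14,y→70,t→97,r→70 99:i→99,2→14,y→99,t→85,r→70 100:i→101,2→100,y→51,t→71,r→51 101:i→101,2→14,y→70,t→85,r→70 [Hopcroft].
'ii2': |S_i|=[111, 53, 21, 3] end={s23,s3,s71} — reject; 3/3 del acc.
'irr': N↓-sim [111, 53, 11, 3] end={s23,s3,s71} ∉↓L; 3/3 single-dels accept.
'222ty': N↓-sim [111, 98, 74, 44, 16, 2] end={s23,s71} ∉↓L; 5/5 deletions ∈↓L.
'yrttr': N↓-sim [111, 89, 69, 41, 17, 4] end={s20,s23,s3,s71} rej; 5/5 deletions ∈↓L.
't2ryr': run [111, 99, 81, 51, 15, 4] end={s20,s23,s3,s71} ∉↓L; 5/5 del acc.
5 obstructions.

Antichain: [ii2, irr, 222ty, yrttr, t2ryr].


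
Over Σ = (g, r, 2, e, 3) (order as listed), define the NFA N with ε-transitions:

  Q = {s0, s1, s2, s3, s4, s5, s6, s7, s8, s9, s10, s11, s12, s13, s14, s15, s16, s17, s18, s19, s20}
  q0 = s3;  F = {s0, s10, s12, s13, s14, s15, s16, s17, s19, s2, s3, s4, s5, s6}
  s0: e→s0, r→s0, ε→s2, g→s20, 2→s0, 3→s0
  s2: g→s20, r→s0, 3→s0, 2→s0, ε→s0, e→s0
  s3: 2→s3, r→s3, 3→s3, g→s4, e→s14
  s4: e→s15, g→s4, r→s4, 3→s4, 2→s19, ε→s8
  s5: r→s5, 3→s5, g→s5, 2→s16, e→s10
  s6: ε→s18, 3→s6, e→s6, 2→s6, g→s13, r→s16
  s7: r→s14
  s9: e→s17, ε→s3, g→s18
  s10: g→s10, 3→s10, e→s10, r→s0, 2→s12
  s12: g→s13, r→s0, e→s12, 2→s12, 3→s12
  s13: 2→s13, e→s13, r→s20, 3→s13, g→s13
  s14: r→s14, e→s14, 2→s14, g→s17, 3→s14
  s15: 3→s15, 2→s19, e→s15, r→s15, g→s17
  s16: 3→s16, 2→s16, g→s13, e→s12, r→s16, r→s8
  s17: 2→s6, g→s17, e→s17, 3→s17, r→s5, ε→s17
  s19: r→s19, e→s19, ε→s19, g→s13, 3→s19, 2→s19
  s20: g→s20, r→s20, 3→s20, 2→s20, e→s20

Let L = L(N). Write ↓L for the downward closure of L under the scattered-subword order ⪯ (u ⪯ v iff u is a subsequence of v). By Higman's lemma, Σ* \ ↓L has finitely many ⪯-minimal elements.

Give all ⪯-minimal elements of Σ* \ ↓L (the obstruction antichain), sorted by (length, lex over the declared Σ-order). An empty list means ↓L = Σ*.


|Q|=21, |F|=14, |δ|=86 (7 ε).
min D↑ (14 st, q0=0, F={9}): 0:g→1,r→0,2→0,e→2,3→0 1:g→1,r→1,2→3,e→4,3→1 2:g→5,r→2,2→2,e→2,3→2 3:g→6,r→3,2→3,e→3,3→3 4:g→5,r→4,2→3,e→4,3→4 5:g→5,r→7,2→8,e→5,3→5 6:g→6,r→9,2→6,e→6,3→6 7:g→7,r→7,2→10,e→11,3→7 8:g→6,r→10,2→8,e→8,3→8 9:g→9,r→9,2→9,e→9,3→9 10:g→6,r→10,2→10,e→12,3→10 11:g→11,r→13,2→12,e→11,3→11 12:g→6,r→13,2→12,e→12,3→12 13:g→9,r→13,2→13,e→13,3→13.
'g2gr': N↓-sim [17, 15, 10, 2, 1] end={s20} ∉↓L; 4/4 del acc.
'egrerg': run [17, 15, 12, 9, 6, 3, 1] end={s20} — reject; 6/6 del acc.
2 minimals (antichain).

A = [g2gr, egrerg].


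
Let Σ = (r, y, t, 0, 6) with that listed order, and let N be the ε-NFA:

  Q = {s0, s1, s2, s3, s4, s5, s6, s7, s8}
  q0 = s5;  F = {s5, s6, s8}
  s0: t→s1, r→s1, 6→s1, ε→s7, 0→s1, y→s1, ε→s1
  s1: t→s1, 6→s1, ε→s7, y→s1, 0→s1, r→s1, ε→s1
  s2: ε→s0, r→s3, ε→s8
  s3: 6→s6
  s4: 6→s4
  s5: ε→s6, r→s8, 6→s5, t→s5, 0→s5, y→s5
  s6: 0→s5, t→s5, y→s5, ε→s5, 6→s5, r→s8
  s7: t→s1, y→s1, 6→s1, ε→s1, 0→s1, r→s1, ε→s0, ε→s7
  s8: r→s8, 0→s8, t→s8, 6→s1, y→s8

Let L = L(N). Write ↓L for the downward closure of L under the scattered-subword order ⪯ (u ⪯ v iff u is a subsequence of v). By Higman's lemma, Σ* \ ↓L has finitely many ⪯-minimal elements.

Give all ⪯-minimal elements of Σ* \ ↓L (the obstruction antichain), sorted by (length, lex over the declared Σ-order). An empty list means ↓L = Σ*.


|Q|=9, |F|=3, |δ|=44 (11 ε).
min D↑ (3 st, q0=0, F={2}): 0:r→1,y→0,t→0,0→0,6→0 1:r→1,y→1,t→1,0→1,6→2 2:r→2,y→2,t→2,0→2,6→2 [Hopcroft].
'r6': |S_i|=[6, 4, 3] end={s0,s1,s7} — reject; 2/2 del acc.
1 obstructions.

Antichain: [r6].


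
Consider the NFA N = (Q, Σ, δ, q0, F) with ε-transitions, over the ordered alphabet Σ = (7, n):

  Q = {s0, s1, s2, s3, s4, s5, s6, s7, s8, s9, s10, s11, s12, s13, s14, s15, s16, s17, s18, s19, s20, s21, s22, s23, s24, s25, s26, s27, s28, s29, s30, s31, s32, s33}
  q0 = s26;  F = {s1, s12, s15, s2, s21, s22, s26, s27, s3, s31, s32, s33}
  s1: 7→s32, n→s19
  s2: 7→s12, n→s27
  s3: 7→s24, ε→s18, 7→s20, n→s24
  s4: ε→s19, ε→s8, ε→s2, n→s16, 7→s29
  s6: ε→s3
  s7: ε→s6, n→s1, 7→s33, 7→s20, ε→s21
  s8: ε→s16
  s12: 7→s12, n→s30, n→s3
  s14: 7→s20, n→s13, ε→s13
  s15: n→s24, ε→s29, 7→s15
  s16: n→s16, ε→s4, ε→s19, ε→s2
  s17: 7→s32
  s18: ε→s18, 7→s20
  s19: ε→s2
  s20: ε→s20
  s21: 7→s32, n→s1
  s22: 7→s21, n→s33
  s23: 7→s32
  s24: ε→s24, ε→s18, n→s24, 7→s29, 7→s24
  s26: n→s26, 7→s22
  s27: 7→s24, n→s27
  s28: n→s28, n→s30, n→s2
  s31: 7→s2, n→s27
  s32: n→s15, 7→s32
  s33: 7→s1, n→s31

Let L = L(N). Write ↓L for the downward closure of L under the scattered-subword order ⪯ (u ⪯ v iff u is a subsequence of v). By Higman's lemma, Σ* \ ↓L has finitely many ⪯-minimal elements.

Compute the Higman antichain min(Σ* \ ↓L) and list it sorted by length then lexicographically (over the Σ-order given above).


A = [777nn, 7nnn7].

|Q|=34, |F|=12, |δ|=61 (18 ε).
min D↑ (13 st, q0=0, F={10}): 0:7→1,n→0 1:7→2,n→3 2:7→4,n→5 3:7→5,n→6 4:7→4,n→7 5:7→4,n→8 6:7→8,n→9 7:7→7,n→10 8:7→11,n→9 9:7→10,n→9 10:7→10,n→10 11:7→11,n→12 12:7→10,n→10 [Hopcroft].
'777nn': run [18, 17, 14, 9, 7, 4] end={s18,s20,s24,s29} rej; 5/5 single-dels accept.
'7nnn7': run [18, 17, 15, 12, 7, 4] end={s18,s20,s24,s29} ∉↓L; 5/5 deletions ∈↓L.
2 words, ⪯-incomp.


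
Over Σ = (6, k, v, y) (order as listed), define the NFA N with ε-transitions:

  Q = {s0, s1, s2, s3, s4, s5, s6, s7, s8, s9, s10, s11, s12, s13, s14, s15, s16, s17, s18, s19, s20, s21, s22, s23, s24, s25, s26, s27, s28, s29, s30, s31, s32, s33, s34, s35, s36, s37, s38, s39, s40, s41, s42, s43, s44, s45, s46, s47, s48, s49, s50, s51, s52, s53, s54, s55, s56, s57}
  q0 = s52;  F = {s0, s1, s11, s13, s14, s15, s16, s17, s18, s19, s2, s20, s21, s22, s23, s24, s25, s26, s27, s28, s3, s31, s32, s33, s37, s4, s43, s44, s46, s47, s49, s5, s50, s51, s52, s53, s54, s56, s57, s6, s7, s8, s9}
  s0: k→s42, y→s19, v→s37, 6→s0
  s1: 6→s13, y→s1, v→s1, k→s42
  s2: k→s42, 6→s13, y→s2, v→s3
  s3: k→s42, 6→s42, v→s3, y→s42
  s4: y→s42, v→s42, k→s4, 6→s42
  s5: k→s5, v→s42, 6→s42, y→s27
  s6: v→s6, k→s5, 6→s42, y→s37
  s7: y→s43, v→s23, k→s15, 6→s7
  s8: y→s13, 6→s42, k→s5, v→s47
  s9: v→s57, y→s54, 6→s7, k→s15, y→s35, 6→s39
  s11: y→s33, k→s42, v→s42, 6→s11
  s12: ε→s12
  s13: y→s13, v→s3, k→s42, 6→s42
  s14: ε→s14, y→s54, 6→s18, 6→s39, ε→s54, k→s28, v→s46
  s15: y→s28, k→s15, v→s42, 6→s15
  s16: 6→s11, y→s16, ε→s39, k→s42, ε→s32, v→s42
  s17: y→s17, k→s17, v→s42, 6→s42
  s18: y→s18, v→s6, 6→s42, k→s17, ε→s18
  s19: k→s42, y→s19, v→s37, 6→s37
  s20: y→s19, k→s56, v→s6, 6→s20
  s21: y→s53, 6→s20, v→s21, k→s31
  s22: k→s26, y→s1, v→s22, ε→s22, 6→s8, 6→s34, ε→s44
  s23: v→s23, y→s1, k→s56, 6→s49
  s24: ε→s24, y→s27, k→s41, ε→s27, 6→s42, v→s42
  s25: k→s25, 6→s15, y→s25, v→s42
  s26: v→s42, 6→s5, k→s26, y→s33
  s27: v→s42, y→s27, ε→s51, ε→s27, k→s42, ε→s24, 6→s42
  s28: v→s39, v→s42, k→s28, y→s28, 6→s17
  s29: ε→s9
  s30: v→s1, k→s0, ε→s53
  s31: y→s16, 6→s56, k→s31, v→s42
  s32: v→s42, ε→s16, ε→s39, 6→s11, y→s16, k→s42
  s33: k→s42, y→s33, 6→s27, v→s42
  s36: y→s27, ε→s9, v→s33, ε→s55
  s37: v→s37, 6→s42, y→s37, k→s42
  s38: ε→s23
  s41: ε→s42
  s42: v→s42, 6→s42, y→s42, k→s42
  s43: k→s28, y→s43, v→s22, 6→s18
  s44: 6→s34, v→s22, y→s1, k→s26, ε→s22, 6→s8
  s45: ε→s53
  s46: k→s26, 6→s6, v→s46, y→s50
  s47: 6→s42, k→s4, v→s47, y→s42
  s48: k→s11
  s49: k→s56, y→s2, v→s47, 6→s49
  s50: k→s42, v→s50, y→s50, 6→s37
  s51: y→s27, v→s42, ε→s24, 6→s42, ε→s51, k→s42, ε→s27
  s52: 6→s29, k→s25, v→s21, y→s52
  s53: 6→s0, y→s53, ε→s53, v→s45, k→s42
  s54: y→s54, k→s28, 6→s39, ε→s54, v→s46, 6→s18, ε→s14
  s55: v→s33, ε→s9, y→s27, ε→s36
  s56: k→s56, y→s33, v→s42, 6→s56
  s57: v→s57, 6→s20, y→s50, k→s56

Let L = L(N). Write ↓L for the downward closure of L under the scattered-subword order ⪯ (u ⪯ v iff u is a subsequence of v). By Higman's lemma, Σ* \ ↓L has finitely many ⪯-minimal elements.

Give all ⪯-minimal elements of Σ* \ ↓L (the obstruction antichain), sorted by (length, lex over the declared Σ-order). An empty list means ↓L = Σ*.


Antichain: [kv, vyk, 6y66, v6v6, 66v6vy].

|Q|=58, |F|=43, |δ|=221 (31 ε).
min D↑ (39 st, q0=0, F={8}): 0:6→1,k→2,v→3,y→0 1:6→4,k→5,v→6,y→7 2:6→5,k→2,v→8,y→2 3:6→9,k→10,v→3,y→11 4:6→4,k→5,v→12,y→13 5:6→5,k→5,v→8,y→14 6:6→9,k→15,v→6,y→16 7:6→17,k→14,v→18,y→7 8:6→8,k→8,v→8,y→8 9:6→9,k→15,v→19,y→20 10:6→15,k→10,v→8,y→21 11:6→22,k→8,v→11,y→11 12:6→23,k→15,v→12,y→24 13:6→17,k→14,v→25,y→13 14:6→26,k→14,v→8,y→14 15:6→15,k→15,v→8,y→27 16:6→28,k→8,v→16,y→16 17:6→8,k→26,v→19,y→17 18:6→19,k→29,v→18,y→16 19:6→8,k→30,v→19,y→28 20:6→28,k→8,v→28,y→20 21:6→31,k→8,v→8,y→21 22:6→22,k→8,v→28,y→20 23:6→23,k→15,v→32,y→33 24:6→34,k→8,v→24,y→24 25:6→35,k→29,v→25,y→24 26:6→8,k→26,v→8,y→26 27:6→36,k→8,v→8,y→27 28:6→8,k→8,v→28,y→28 29:6→30,k→29,v→8,y→27 30:6→8,k→30,v→8,y→36 31:6→31,k→8,v→8,y→27 32:6→8,k→37,v→32,y→8 33:6→34,k→8,v→38,y→33 34:6→8,k→8,v→38,y→34 35:6→8,k→30,v→32,y→34 36:6→8,k→8,v→8,y→36 37:6→8,k→37,v→8,y→8 38:6→8,k→8,v→38,y→8 (ε-aug+det+¬).
'kv': |S_i|=[50, 19, 2] end={s39,s42} — reject; 2/2 del acc.
'vyk': |S_i|=[50, 37, 20, 2] end={s41,s42} ∉↓L; 3/3 del acc.
'6y66': N↓-sim [50, 42, 31, 17, 1] end={s42} rej; 4/4 del acc.
'v6v6': |S_i|=[50, 37, 22, 11, 1] end={s42} rej; 4/4 single-dels accept.
'66v6vy': N↓-sim [50, 42, 34, 24, 16, 4, 1] end={s42} — reject; 6/6 deletions ∈↓L.
5 obstructions.


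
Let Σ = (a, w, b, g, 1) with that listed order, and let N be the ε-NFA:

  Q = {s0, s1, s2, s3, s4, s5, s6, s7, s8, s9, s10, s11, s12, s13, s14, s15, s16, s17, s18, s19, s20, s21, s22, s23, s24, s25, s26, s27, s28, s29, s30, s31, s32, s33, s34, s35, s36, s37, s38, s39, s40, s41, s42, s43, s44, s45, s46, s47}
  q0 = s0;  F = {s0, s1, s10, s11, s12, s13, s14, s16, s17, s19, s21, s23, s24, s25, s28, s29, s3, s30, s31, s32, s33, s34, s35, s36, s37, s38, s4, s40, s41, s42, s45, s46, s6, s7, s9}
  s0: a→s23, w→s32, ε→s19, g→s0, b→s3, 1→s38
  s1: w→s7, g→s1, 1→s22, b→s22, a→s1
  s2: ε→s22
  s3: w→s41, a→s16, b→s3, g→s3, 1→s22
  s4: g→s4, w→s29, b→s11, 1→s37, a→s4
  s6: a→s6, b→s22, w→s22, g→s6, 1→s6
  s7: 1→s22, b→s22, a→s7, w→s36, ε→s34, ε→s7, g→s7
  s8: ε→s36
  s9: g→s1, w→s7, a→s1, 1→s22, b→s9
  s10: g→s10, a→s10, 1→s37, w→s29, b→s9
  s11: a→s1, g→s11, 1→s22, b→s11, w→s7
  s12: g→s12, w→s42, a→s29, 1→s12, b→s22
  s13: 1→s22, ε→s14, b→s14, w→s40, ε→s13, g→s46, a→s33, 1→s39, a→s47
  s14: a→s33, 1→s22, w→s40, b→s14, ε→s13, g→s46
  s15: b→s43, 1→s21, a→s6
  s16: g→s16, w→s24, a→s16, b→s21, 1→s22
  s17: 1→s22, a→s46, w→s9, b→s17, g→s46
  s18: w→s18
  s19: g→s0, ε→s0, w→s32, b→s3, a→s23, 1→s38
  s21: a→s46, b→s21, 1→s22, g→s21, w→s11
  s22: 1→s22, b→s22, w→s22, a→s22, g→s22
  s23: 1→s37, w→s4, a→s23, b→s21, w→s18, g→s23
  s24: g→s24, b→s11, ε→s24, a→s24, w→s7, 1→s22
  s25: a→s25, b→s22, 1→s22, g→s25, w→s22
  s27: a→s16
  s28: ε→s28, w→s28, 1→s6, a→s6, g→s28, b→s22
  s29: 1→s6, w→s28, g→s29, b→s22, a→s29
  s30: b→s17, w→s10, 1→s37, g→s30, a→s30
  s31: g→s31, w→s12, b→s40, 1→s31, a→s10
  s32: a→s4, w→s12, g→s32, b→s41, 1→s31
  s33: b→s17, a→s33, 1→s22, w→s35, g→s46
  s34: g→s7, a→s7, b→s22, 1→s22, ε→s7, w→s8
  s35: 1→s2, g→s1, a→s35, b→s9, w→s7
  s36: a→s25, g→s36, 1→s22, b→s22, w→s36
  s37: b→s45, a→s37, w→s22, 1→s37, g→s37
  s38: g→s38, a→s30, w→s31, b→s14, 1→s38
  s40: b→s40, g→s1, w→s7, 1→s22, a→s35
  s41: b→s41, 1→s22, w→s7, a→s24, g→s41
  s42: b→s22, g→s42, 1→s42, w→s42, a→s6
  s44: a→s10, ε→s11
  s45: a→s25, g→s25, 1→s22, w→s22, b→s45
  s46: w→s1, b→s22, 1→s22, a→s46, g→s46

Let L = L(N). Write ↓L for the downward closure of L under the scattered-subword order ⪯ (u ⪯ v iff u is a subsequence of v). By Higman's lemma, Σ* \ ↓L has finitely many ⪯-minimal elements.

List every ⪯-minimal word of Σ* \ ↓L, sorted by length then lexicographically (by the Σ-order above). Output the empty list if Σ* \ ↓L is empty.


|Q|=48, |F|=35, |δ|=202 (13 ε).
min D↑ (33 st, q0=0, F={12}): 0:a→1,w→2,b→3,g→0,1→4 1:a→1,w→5,b→6,g→1,1→7 2:a→5,w→8,b→9,g→2,1→10 3:a→11,w→9,b→3,g→3,1→12 4:a→13,w→10,b→14,g→4,1→4 5:a→5,w→15,b→16,g→5,1→7 6:a→17,w→16,b→6,g→6,1→12 7:a→7,w→12,b→18,g→7,1→7 8:a→15,w→19,b→12,g→8,1→8 9:a→20,w→21,b→9,g→9,1→12 10:a→22,w→8,b→23,g→10,1→10 11:a→11,w→20,b→6,g→11,1→12 12:a→12,w→12,b→12,g→12,1→12 13:a→13,w→22,b→24,g→13,1→7 14:a→25,w→23,b→14,g→17,1→12 15:a→15,w→26,b→12,g→15,1→27 16:a→28,w→21,b→16,g→16,1→12 17:a→17,w→28,b→12,g→17,1→12 18:a→29,w→12,b→18,g→29,1→12 19:a→27,w→19,b→12,g→19,1→19 20:a→20,w→21,b→16,g→20,1→12 21:a→21,w→30,b→12,g→21,1→12 22:a→22,w→15,b→31,g→22,1→7 23:a→32,w→21,b→23,g→28,1→12 24:a→17,w→31,b→24,g→17,1→12 25:a→25,w→32,b→24,g→17,1→12 26:a→27,w→26,b→12,g→26,1→27 27:a→27,w→12,b→12,g→27,1→27 28:a→28,w→21,b→12,g→28,1→12 29:a→29,w→12,b→12,g→29,1→12 30:a→29,w→30,b→12,g→30,1→12 31:a→28,w→21,b→31,g→28,1→12 32:a→32,w→21,b→31,g→28,1→12.
'b1': run [41, 25, 3] end={s2,s22,s39} ∉↓L; 2/2 deletions ∈↓L.
'a1w': |S_i|=[41, 28, 6, 1] end={s22} ∉↓L; 3/3 single-dels accept.
'wwb': run [41, 26, 12, 1] end={s22} rej; 3/3 del acc.
'abab': |S_i|=[41, 28, 13, 8, 1] end={s22} ∉↓L; 4/4 deletions ∈↓L.
'1bgb': |S_i|=[41, 29, 19, 8, 1] end={s22} ∉↓L; 4/4 single-dels accept.
'wwwaw': N↓-sim [41, 26, 12, 8, 3, 1] end={s22} ∉↓L; 5/5 single-dels accept.
6 obstructions.

A = [b1, a1w, wwb, abab, 1bgb, wwwaw].


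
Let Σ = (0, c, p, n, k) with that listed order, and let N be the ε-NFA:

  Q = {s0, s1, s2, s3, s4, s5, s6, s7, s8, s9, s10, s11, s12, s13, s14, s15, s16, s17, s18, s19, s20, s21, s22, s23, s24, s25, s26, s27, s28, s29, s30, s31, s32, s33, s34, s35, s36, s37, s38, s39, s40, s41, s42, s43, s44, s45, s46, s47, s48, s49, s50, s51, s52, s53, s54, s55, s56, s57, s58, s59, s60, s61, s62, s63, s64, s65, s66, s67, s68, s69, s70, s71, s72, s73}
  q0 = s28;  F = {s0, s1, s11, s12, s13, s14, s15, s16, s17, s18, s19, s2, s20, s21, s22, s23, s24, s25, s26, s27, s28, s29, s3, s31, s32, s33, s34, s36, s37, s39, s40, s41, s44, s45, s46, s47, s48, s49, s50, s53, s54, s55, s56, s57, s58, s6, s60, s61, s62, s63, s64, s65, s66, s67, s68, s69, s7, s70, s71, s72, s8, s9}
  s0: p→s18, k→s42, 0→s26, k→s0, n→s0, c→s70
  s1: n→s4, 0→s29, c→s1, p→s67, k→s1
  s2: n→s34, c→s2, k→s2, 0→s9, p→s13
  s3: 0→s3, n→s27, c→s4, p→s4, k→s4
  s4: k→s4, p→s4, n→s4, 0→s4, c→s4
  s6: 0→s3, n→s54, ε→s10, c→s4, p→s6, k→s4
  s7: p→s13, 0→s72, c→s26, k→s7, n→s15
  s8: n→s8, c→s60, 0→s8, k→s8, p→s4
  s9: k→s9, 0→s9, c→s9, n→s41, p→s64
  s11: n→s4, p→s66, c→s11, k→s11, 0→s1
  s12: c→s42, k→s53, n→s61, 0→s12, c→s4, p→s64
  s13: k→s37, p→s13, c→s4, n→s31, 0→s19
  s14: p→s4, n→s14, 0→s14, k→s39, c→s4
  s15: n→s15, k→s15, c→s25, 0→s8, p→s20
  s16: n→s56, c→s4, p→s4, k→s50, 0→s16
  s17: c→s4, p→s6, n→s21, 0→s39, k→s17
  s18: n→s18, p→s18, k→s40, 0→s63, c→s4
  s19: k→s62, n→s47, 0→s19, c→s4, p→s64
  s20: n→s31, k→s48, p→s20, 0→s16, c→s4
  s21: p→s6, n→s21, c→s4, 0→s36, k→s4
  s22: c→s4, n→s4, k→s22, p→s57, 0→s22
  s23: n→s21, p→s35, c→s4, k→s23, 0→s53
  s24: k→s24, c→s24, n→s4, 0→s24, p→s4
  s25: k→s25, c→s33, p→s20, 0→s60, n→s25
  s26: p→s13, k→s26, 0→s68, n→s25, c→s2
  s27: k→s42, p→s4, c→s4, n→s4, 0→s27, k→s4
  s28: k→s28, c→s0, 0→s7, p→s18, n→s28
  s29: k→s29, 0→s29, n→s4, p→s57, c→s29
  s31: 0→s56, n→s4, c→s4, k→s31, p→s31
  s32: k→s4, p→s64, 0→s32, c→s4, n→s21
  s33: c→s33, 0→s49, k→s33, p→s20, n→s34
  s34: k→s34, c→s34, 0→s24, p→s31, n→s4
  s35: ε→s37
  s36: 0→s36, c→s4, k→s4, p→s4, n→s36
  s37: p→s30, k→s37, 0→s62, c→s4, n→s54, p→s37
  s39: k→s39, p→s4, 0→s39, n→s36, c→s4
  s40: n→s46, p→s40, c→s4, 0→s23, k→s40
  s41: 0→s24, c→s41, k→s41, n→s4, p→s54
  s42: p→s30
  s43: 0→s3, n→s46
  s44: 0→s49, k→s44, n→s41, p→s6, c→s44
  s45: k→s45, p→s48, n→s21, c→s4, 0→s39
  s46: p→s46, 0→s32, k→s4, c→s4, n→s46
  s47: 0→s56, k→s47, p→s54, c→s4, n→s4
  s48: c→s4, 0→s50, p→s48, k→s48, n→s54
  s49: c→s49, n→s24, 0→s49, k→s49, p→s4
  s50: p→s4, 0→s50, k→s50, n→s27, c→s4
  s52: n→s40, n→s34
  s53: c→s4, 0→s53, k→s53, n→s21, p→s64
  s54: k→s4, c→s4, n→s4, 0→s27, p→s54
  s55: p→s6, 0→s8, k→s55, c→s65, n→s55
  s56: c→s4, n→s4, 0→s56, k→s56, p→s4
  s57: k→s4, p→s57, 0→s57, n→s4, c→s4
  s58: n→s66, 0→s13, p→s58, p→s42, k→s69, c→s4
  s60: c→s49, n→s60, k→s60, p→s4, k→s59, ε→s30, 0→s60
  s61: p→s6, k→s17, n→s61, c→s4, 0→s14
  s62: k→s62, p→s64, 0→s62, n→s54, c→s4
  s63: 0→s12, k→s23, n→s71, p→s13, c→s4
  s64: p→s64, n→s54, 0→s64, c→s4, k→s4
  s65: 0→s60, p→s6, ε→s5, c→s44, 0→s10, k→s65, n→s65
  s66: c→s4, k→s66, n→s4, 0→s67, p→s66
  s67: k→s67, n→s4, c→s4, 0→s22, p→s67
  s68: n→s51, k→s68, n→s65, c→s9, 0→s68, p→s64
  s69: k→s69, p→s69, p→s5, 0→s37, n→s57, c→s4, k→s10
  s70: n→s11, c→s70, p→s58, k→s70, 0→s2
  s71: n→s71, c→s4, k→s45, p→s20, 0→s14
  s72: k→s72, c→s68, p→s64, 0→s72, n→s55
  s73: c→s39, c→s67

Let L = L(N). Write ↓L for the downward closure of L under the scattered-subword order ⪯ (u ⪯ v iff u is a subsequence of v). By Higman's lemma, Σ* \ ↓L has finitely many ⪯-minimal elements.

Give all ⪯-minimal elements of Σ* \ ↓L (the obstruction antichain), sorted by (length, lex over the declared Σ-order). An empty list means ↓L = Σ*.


|Q|=74, |F|=62, |δ|=336 (4 ε).
min D↑ (63 st, q0=0, F={10}): 0:0→1,c→2,p→3,n→0,k→0 1:0→4,c→5,p→6,n→7,k→1 2:0→5,c→8,p→3,n→2,k→2 3:0→9,c→10,p→3,n→3,k→11 4:0→4,c→12,p→13,n→14,k→4 5:0→12,c→15,p→6,n→16,k→5 6:0→17,c→10,p→6,n→18,k→19 7:0→20,c→16,p→21,n→7,k→7 8:0→15,c→8,p→22,n→23,k→8 9:0→24,c→10,p→6,n→25,k→26 10:0→10,c→10,p→10,n→10,k→10 11:0→26,c→10,p→11,n→27,k→11 12:0→12,c→28,p→13,n→29,k→12 13:0→13,c→10,p→13,n→30,k→10 14:0→20,c→29,p→31,n→14,k→14 15:0→28,c→15,p→6,n→32,k→15 16:0→33,c→34,p→21,n→16,k→16 17:0→17,c→10,p→13,n→35,k→36 18:0→37,c→10,p→18,n→10,k→18 19:0→36,c→10,p→19,n→30,k→19 20:0→20,c→33,p→10,n→20,k→20 21:0→38,c→10,p→21,n→18,k→39 22:0→6,c→10,p→22,n→40,k→41 23:0→42,c→23,p→40,n→10,k→23 24:0→24,c→10,p→13,n→43,k→44 25:0→45,c→10,p→21,n→25,k→46 26:0→44,c→10,p→19,n→47,k→26 27:0→48,c→10,p→27,n→27,k→10 28:0→28,c→28,p→13,n→49,k→28 29:0→33,c→50,p→31,n→29,k→29 30:0→51,c→10,p→30,n→10,k→10 31:0→52,c→10,p→31,n→30,k→10 32:0→53,c→32,p→18,n→10,k→32 33:0→33,c→54,p→10,n→33,k→33 34:0→54,c→34,p→21,n→32,k→34 35:0→37,c→10,p→30,n→10,k→35 36:0→36,c→10,p→13,n→30,k→36 37:0→37,c→10,p→10,n→10,k→37 38:0→38,c→10,p→10,n→37,k→55 39:0→55,c→10,p→39,n→30,k→39 40:0→56,c→10,p→40,n→10,k→40 41:0→19,c→10,p→41,n→57,k→41 42:0→58,c→42,p→56,n→10,k→42 43:0→45,c→10,p→31,n→43,k→59 44:0→44,c→10,p→13,n→47,k→44 45:0→45,c→10,p→10,n→45,k→60 46:0→60,c→10,p→39,n→47,k→46 47:0→61,c→10,p→31,n→47,k→10 48:0→48,c→10,p→13,n→47,k→10 49:0→53,c→49,p→30,n→10,k→49 50:0→54,c→50,p→31,n→49,k→50 51:0→51,c→10,p→10,n→10,k→10 52:0→52,c→10,p→10,n→51,k→10 53:0→53,c→53,p→10,n→10,k→53 54:0→54,c→54,p→10,n→53,k→54 55:0→55,c→10,p→10,n→51,k→55 56:0→62,c→10,p→56,n→10,k→56 57:0→57,c→10,p→57,n→10,k→10 58:0→58,c→58,p→57,n→10,k→58 59:0→60,c→10,p→31,n→47,k→59 60:0→60,c→10,p→10,n→61,k→60 61:0→61,c→10,p→10,n→61,k→10 62:0→62,c→10,p→57,n→10,k→62 [Hopcroft].
'pc': |S_i|=[70, 44, 3] end={s30,s4,s42} ∉↓L; 2/2 del acc.
'00pk': N↓-sim [70, 60, 41, 10, 3] end={s30,s4,s42} — reject; 4/4 single-dels accept.
'0pnn': run [70, 60, 24, 8, 1] end={s4} rej; 4/4 del acc.
'0n0p': run [70, 60, 38, 17, 2] end={s30,s4} rej; 4/4 single-dels accept.
'ccnn': |S_i|=[70, 64, 39, 18, 1] end={s4} ∉↓L; 4/4 deletions ∈↓L.
'pknk': N↓-sim [70, 44, 33, 14, 3] end={s30,s4,s42} ∉↓L; 4/4 deletions ∈↓L.
6 minimals (antichain).

A = [pc, 00pk, 0pnn, 0n0p, ccnn, pknk].


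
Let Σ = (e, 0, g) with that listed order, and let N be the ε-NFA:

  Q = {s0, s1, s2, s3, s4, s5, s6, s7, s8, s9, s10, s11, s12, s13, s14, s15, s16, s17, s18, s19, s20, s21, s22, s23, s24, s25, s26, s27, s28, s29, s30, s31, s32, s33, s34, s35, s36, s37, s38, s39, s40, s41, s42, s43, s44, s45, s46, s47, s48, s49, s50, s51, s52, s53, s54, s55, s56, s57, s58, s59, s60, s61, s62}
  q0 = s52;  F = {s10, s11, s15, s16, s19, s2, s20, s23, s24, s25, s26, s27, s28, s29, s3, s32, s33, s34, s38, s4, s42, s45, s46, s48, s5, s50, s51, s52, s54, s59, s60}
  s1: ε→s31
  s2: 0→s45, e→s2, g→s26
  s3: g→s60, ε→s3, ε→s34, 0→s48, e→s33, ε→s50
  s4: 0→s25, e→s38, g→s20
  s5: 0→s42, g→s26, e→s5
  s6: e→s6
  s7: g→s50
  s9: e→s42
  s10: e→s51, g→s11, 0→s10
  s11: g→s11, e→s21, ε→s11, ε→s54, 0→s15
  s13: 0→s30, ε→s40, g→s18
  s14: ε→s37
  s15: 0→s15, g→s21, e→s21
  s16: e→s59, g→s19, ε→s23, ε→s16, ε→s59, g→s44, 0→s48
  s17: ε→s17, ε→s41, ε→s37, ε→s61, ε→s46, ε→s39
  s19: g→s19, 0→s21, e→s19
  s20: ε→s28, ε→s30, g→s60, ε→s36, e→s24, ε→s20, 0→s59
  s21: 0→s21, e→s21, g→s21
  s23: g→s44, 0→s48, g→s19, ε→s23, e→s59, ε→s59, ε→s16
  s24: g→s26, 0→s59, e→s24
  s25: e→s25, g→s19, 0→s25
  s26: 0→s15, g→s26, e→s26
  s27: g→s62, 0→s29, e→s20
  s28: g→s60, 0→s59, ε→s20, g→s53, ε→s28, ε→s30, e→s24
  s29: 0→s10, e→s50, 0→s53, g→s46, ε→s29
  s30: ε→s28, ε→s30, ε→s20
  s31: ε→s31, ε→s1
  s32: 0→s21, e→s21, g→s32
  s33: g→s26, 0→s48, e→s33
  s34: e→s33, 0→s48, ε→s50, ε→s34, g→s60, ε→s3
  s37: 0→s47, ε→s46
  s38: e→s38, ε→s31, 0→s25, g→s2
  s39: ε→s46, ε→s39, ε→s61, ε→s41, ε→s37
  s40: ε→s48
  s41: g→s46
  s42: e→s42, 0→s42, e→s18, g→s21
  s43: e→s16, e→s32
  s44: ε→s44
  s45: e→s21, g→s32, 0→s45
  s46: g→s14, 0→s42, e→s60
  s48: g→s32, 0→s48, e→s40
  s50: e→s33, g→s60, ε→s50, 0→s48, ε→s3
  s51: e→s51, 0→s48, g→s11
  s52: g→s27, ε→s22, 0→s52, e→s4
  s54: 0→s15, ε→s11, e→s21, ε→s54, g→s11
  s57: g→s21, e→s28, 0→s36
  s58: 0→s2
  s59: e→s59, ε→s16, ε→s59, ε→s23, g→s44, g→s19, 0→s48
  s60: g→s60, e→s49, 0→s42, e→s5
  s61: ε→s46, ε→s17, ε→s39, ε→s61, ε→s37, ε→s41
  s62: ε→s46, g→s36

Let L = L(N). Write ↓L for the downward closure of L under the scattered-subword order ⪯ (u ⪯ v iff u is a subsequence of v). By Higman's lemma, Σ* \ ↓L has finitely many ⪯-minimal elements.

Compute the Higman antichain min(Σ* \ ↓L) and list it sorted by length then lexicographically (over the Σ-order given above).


|Q|=63, |F|=31, |δ|=177 (60 ε).
min D↑ (26 st, q0=0, F={18}): 0:e→1,0→0,g→2 1:e→3,0→4,g→5 2:e→5,0→6,g→7 3:e→3,0→4,g→8 4:e→4,0→4,g→9 5:e→10,0→11,g→12 6:e→13,0→14,g→7 7:e→12,0→15,g→7 8:e→8,0→16,g→17 9:e→9,0→18,g→9 10:e→10,0→11,g→17 11:e→11,0→19,g→9 12:e→20,0→15,g→12 13:e→21,0→19,g→12 14:e→22,0→14,g→23 15:e→15,0→15,g→18 16:e→18,0→16,g→24 17:e→17,0→25,g→17 18:e→18,0→18,g→18 19:e→19,0→19,g→24 20:e→20,0→15,g→17 21:e→21,0→19,g→17 22:e→22,0→19,g→23 23:e→18,0→25,g→23 24:e→18,0→18,g→24 25:e→18,0→25,g→18 [Hopcroft].
'e0g0': N↓-sim [46, 36, 14, 4, 1] end={s21} rej; 4/4 deletions ∈↓L.
'gg0g': |S_i|=[46, 39, 20, 5, 1] end={s21} ∉↓L; 4/4 single-dels accept.
'eeg0e': run [46, 36, 26, 10, 4, 1] end={s21} ∉↓L; 5/5 deletions ∈↓L.
'g00ge': N↓-sim [46, 39, 31, 14, 5, 1] end={s21} rej; 5/5 deletions ∈↓L.
4 obstructions.

Antichain: [e0g0, gg0g, eeg0e, g00ge].
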